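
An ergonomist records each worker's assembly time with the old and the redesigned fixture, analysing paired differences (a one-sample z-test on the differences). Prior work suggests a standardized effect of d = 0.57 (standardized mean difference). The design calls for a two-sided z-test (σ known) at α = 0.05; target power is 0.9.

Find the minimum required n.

n = 33

Set Φ(δ − 1.960) = 0.9; then δ − 1.960 = Φ⁻¹(0.9) = 1.282, giving δ = 3.242.
(For δ > 0 the lower-tail rejection region contributes negligibly to power, so the one-term inversion is standard.)
δ = d·√n ⇒ n = (δ/d)² = (3.242 / 0.57)² = 32.34.
Rounding up, n = 33.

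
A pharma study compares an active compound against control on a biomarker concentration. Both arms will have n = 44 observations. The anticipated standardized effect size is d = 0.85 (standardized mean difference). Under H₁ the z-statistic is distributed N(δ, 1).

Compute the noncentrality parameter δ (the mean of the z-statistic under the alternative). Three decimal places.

δ = d·√(n/2) = 0.85 × √(44/2) = 3.9869

δ ≈ 3.987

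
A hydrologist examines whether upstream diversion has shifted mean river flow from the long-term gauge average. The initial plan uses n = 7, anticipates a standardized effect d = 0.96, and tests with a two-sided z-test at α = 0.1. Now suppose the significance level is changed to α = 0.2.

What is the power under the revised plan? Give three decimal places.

Power ≈ 0.896

δ = d·√n = 0.96 × √7 = 2.5399 (unchanged). New critical value: z_{0.1} = 1.282.
Revised power = Φ(δ − 1.282) + Φ(−δ − 1.282) = Φ(1.258) + Φ(-3.821) = 0.8959 + 0.0001 = 0.8959.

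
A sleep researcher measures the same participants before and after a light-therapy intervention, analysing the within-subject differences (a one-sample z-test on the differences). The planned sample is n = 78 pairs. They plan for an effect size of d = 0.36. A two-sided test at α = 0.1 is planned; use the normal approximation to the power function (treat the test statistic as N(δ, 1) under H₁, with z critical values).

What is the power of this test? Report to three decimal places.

Noncentrality parameter: δ = d·√n = 0.36 × √78 = 3.1794
Critical value for a two-sided test at α = 0.1: z_{α/2} = 1.645.
Power = Φ(δ − 1.645) + Φ(−δ − 1.645) = Φ(1.535) + Φ(-4.824) = 0.9376 + 0.0000 = 0.9376.

Power ≈ 0.938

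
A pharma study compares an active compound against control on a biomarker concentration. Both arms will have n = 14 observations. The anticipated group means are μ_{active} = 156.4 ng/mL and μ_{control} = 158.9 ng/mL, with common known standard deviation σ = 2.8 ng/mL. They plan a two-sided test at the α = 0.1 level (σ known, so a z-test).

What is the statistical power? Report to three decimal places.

Power ≈ 0.763

Standardized effect: d = |μ_{active} − μ_{control}| / σ = |156.4 − 158.9| / 2.8 = 0.8929
Noncentrality parameter: δ = d·√(n/2) = 0.8929 × √(14/2) = 2.3623
Two-sided α = 0.1 → critical value z_{0.05} = 1.645.
Power = Φ(δ − 1.645) + Φ(−δ − 1.645) = Φ(0.717) + Φ(-4.007) = 0.7634 + 0.0000 = 0.7635.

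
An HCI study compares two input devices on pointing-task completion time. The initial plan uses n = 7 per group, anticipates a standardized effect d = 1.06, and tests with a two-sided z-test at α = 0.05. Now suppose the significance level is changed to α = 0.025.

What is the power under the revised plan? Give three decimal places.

δ = d·√(n/2) = 1.06 × √(7/2) = 1.9831 (unchanged). New critical value: z_{0.0125} = 2.241.
Revised power = Φ(δ − 2.241) + Φ(−δ − 2.241) = Φ(-0.258) + Φ(-4.224) = 0.3981 + 0.0000 = 0.3981.

Power ≈ 0.398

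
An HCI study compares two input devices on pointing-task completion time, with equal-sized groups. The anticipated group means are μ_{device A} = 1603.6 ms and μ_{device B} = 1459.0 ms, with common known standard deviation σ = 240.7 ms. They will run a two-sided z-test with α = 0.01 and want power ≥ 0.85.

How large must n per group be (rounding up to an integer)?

Standardized effect: d = |μ_{device A} − μ_{device B}| / σ = |1603.6 − 1459.0| / 240.7 = 0.6007
For power 0.85 need Φ(δ − z_{0.005}) = 0.85, so δ = z_{0.005} + z_{0.15} = 2.576 + 1.036 = 3.612.
(Ignoring the negligible lower-tail rejection probability gives the usual closed-form inversion.)
δ = d·√(n/2) ⇒ n = 2(δ/d)² = 2 × (3.612 / 0.6007)² = 72.31.
Round up to the next whole unit.

n = 73 per group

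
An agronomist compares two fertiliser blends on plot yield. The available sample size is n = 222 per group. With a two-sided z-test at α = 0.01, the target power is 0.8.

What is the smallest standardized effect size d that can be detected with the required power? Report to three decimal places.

Required noncentrality: δ = z_{0.005} + z_{0.20} = 2.576 + 0.842 = 3.417.
(The second rejection-region term Φ(−δ − z_{α/2}) is negligible and dropped.)
δ = d·√(n/2) ⇒ d = δ/√(n/2) = 3.417/√(222/2) = 0.3244.

d ≈ 0.324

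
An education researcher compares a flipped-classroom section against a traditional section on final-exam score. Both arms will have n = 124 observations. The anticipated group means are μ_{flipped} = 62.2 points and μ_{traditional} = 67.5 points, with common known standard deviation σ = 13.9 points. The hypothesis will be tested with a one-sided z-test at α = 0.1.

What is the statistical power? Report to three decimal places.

Power ≈ 0.957

Standardized effect: d = |μ_{flipped} − μ_{traditional}| / σ = |62.2 − 67.5| / 13.9 = 0.3813
Noncentrality parameter: δ = d·√(n/2) = 0.3813 × √(124/2) = 3.0023
Critical value for a one-sided test at α = 0.1: z_α = 1.282.
Power = Φ(δ − 1.282) = Φ(1.721) = 0.9574.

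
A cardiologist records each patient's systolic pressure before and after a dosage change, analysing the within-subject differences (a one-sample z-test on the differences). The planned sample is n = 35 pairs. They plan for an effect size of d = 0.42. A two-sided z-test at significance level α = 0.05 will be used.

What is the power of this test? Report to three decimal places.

Noncentrality parameter: δ = d·√n = 0.42 × √35 = 2.4848
Critical value for a two-sided test at α = 0.05: z_{α/2} = 1.960.
Power = Φ(δ − 1.960) + Φ(−δ − 1.960) = Φ(0.525) + Φ(-4.445) = 0.7001 + 0.0000 = 0.7001.

Power ≈ 0.700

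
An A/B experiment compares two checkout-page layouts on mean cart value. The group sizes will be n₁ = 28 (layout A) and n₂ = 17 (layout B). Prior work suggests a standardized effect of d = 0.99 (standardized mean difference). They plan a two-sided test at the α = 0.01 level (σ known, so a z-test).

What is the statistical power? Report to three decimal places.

Noncentrality parameter: δ = d / √(1/n₁ + 1/n₂) = 0.99 / √(1/28 + 1/17) = 3.2198
Two-sided α = 0.01 → critical value z_{0.005} = 2.576.
Power = Φ(δ − 2.576) + Φ(−δ − 2.576) = Φ(0.644) + Φ(-5.796) = 0.7402 + 0.0000 = 0.7402.

Power ≈ 0.740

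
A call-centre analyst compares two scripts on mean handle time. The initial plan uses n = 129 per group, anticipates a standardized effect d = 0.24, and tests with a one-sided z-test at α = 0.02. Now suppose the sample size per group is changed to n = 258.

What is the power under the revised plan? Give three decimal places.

Power ≈ 0.749

With n = 258 per group: δ = d·√(n/2) = 0.24 × √(258/2) = 2.7259. Critical value z_{0.02} = 2.054.
Revised power = Φ(δ − 2.054) = Φ(0.672) = 0.7492.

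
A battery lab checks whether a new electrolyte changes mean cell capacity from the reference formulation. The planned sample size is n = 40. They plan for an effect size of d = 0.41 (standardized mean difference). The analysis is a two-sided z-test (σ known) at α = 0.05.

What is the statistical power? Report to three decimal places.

Power ≈ 0.737

Noncentrality parameter: δ = d·√n = 0.41 × √40 = 2.5931
Two-sided α = 0.05 → critical value z_{0.025} = 1.960.
Power = Φ(δ − 1.960) + Φ(−δ − 1.960) = Φ(0.633) + Φ(-4.553) = 0.7367 + 0.0000 = 0.7367.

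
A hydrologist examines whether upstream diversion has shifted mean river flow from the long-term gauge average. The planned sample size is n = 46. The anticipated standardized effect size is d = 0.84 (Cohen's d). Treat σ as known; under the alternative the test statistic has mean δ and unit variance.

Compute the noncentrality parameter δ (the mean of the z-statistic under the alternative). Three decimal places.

δ ≈ 5.697

δ = d·√n = 0.84 × √46 = 5.6972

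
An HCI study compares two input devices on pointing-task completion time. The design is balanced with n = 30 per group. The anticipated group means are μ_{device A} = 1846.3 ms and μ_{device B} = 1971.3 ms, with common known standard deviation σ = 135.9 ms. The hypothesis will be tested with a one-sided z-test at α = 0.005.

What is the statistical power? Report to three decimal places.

Power ≈ 0.838

Standardized effect: d = |μ_{device A} − μ_{device B}| / σ = |1846.3 − 1971.3| / 135.9 = 0.9198
Noncentrality parameter: δ = d·√(n/2) = 0.9198 × √(30/2) = 3.5623
Critical value for a one-sided test at α = 0.005: z_α = 2.576.
Power = Φ(δ − 2.576) = Φ(0.987) = 0.8381.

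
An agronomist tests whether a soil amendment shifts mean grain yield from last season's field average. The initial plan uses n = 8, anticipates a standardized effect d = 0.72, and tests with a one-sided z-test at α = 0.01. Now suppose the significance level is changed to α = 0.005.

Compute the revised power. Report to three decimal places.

Power ≈ 0.295

δ = d·√n = 0.72 × √8 = 2.0365 (unchanged). New critical value: z_{0.005} = 2.576.
Revised power = P(Z > 2.576 − δ) = Φ(-0.539) = 0.2948.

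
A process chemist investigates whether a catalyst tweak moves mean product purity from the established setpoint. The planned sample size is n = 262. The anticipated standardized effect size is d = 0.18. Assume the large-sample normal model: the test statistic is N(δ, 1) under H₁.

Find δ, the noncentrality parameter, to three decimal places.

δ ≈ 2.914

The noncentrality parameter scales effect size by the design's sample-size factor: δ = d·√n = 0.18 × √262 = 2.9136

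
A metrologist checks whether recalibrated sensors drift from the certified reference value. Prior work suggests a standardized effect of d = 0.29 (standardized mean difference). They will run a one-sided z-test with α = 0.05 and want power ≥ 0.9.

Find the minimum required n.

For power 0.9 need Φ(δ − z_{0.05}) = 0.9, so δ = z_{0.05} + z_{0.10} = 1.645 + 1.282 = 2.926.
δ = d·√n ⇒ n = (δ/d)² = (2.926 / 0.29)² = 101.83.
Round up to the next whole unit.

n = 102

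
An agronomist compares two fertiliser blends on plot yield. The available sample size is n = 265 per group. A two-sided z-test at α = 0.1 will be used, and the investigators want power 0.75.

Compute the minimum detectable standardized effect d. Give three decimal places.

Need Φ(δ − 1.645) = 0.75, so δ = 1.645 + 0.674 = 2.319.
(The second rejection-region term Φ(−δ − z_{α/2}) is negligible and dropped.)
δ = d·√(n/2) ⇒ d = δ/√(n/2) = 2.319/√(265/2) = 0.2015.

d ≈ 0.201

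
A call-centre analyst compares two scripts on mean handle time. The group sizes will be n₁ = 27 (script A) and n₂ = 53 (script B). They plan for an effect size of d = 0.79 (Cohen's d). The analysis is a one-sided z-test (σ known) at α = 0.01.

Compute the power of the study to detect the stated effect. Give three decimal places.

Noncentrality parameter: δ = d / √(1/n₁ + 1/n₂) = 0.79 / √(1/27 + 1/53) = 3.3412
One-sided α = 0.01 → critical value z_{0.01} = 2.326.
Power = P(Z > 2.326 − δ) = Φ(1.015) = 0.8449.

Power ≈ 0.845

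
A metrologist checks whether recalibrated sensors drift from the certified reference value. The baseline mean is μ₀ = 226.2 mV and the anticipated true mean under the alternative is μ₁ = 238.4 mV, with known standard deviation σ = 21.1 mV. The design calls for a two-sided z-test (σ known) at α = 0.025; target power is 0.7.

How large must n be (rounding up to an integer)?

Standardized effect: d = |μ₁ − μ₀| / σ = |238.4 − 226.2| / 21.1 = 0.5782
Set Φ(δ − 2.241) = 0.7; then δ − 2.241 = Φ⁻¹(0.7) = 0.524, giving δ = 2.766.
(Ignoring the negligible lower-tail rejection probability gives the usual closed-form inversion.)
δ = d·√n ⇒ n = (δ/d)² = (2.766 / 0.5782)² = 22.88.
Rounding up, n = 23.

n = 23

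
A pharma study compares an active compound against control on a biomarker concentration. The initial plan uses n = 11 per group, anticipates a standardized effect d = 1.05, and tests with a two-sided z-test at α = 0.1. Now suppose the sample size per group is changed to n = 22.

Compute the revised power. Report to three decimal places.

With n = 22 per group: δ = d·√(n/2) = 1.05 × √(22/2) = 3.4825. Critical value z_{0.05} = 1.645.
Revised power = Φ(δ − 1.645) + Φ(−δ − 1.645) = Φ(1.838) + Φ(-5.127) = 0.9669 + 0.0000 = 0.9669.

Power ≈ 0.967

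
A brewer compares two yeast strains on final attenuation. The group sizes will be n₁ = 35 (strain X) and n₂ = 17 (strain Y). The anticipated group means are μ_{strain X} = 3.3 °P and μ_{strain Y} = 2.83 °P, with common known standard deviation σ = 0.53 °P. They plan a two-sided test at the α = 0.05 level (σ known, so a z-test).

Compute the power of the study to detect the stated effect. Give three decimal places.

Standardized effect: d = |μ_{strain X} − μ_{strain Y}| / σ = |3.3 − 2.83| / 0.53 = 0.8868
Noncentrality parameter: δ = d / √(1/n₁ + 1/n₂) = 0.8868 / √(1/35 + 1/17) = 2.9997
Critical value for a two-sided test at α = 0.05: z_{α/2} = 1.960.
Power = Φ(δ − 1.960) + Φ(−δ − 1.960) = Φ(1.040) + Φ(-4.960) = 0.8508 + 0.0000 = 0.8508.

Power ≈ 0.851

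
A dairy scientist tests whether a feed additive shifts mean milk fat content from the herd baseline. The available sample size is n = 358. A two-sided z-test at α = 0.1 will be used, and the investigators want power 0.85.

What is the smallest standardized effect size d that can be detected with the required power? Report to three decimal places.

d ≈ 0.142

Need Φ(δ − 1.645) = 0.85, so δ = 1.645 + 1.036 = 2.681.
(The second rejection-region term Φ(−δ − z_{α/2}) is negligible and dropped.)
δ = d·√n ⇒ d = δ/√n = 2.681/√358 = 0.1417.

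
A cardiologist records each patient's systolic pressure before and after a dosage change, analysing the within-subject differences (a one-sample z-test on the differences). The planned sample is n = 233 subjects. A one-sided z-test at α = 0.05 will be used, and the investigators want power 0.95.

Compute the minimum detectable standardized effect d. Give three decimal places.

Need Φ(δ − 1.645) = 0.95, so δ = 1.645 + 1.645 = 3.290.
δ = d·√n ⇒ d = δ/√n = 3.290/√233 = 0.2155.

d ≈ 0.216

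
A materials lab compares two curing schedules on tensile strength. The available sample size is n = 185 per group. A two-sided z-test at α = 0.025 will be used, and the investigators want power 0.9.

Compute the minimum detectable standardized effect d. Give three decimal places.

d ≈ 0.366

Required noncentrality: δ = z_{0.0125} + z_{0.10} = 2.241 + 1.282 = 3.523.
(Lower-tail contribution to power is negligible for δ > 0.)
δ = d·√(n/2) ⇒ d = δ/√(n/2) = 3.523/√(185/2) = 0.3663.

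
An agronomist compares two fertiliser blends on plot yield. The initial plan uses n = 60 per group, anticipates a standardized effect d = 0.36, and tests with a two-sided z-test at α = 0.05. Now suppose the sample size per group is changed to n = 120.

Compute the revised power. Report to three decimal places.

Power ≈ 0.796

With n = 120 per group: δ = d·√(n/2) = 0.36 × √(120/2) = 2.7885. Critical value z_{0.025} = 1.960.
Revised power = Φ(δ − 1.960) + Φ(−δ − 1.960) = Φ(0.829) + Φ(-4.749) = 0.7963 + 0.0000 = 0.7963.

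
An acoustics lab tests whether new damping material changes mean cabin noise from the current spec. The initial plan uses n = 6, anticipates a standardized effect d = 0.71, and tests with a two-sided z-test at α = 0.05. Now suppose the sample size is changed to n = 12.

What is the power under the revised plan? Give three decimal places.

With n = 12: δ = d·√n = 0.71 × √12 = 2.4595. Critical value z_{0.025} = 1.960.
Revised power = Φ(δ − 1.960) + Φ(−δ − 1.960) = Φ(0.500) + Φ(-4.419) = 0.6913 + 0.0000 = 0.6913.

Power ≈ 0.691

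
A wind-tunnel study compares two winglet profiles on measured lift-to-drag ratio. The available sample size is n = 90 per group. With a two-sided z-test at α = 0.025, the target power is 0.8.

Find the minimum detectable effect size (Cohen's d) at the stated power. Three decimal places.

Required noncentrality: δ = z_{0.0125} + z_{0.20} = 2.241 + 0.842 = 3.083.
(The second rejection-region term Φ(−δ − z_{α/2}) is negligible and dropped.)
δ = d·√(n/2) ⇒ d = δ/√(n/2) = 3.083/√(90/2) = 0.4596.

d ≈ 0.460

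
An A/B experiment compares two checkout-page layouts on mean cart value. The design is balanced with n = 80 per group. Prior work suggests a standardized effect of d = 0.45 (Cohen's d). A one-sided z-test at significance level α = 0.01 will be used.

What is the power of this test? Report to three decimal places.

Power ≈ 0.698

Noncentrality parameter: δ = d·√(n/2) = 0.45 × √(80/2) = 2.8460
One-sided α = 0.01 → critical value z_{0.01} = 2.326.
Power = Φ(δ − 2.326) = Φ(0.520) = 0.6984.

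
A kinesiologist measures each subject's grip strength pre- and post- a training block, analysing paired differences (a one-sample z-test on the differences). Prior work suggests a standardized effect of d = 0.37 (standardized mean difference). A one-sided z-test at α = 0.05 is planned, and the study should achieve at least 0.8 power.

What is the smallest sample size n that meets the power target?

n = 46

Set Φ(δ − 1.645) = 0.8; then δ − 1.645 = Φ⁻¹(0.8) = 0.842, giving δ = 2.486.
δ = d·√n ⇒ n = (δ/d)² = (2.486 / 0.37)² = 45.16.
Round up to the next whole unit.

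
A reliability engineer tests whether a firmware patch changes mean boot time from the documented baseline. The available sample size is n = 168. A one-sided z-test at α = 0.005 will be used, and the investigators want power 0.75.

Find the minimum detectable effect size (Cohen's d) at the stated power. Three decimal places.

Need Φ(δ − 2.576) = 0.75, so δ = 2.576 + 0.674 = 3.250.
δ = d·√n ⇒ d = δ/√n = 3.250/√168 = 0.2508.

d ≈ 0.251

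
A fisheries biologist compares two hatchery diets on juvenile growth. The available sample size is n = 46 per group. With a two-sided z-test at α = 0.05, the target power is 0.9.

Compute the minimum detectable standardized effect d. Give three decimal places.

d ≈ 0.676

Need Φ(δ − 1.960) = 0.9, so δ = 1.960 + 1.282 = 3.242.
(The second rejection-region term Φ(−δ − z_{α/2}) is negligible and dropped.)
δ = d·√(n/2) ⇒ d = δ/√(n/2) = 3.242/√(46/2) = 0.6759.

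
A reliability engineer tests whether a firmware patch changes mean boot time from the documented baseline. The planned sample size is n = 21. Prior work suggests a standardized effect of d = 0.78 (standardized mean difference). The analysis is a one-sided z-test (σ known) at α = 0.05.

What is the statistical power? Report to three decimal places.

Noncentrality parameter: δ = d·√n = 0.78 × √21 = 3.5744
One-sided α = 0.05 → critical value z_{0.05} = 1.645.
Power = P(Z > 1.645 − δ) = Φ(1.930) = 0.9732.

Power ≈ 0.973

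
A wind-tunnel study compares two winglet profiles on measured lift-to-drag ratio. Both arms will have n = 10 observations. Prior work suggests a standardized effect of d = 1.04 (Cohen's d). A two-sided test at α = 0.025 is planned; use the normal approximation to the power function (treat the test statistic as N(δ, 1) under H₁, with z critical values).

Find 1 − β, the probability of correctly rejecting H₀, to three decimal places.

Noncentrality parameter: δ = d·√(n/2) = 1.04 × √(10/2) = 2.3255
Two-sided α = 0.025 → critical value z_{0.0125} = 2.241.
Power = Φ(δ − 2.241) + Φ(−δ − 2.241) = Φ(0.084) + Φ(-4.567) = 0.5335 + 0.0000 = 0.5335.

Power ≈ 0.534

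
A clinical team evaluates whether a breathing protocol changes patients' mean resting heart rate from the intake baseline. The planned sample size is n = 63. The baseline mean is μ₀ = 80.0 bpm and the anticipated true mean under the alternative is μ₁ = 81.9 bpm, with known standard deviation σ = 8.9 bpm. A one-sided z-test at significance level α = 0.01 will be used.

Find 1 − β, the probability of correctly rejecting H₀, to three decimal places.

Power ≈ 0.264

Standardized effect: d = |μ₁ − μ₀| / σ = |81.9 − 80.0| / 8.9 = 0.2135
Noncentrality parameter: δ = d·√n = 0.2135 × √63 = 1.6945
One-sided α = 0.01 → critical value z_{0.01} = 2.326.
Power = P(Z > 2.326 − δ) = Φ(-0.632) = 0.2637.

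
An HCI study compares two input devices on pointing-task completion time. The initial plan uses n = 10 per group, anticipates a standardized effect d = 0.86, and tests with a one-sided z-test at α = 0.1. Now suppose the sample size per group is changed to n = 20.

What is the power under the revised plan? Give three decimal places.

Power ≈ 0.925

With n = 20 per group: δ = d·√(n/2) = 0.86 × √(20/2) = 2.7196. Critical value z_{0.1} = 1.282.
Revised power = P(Z > 1.282 − δ) = Φ(1.438) = 0.9248.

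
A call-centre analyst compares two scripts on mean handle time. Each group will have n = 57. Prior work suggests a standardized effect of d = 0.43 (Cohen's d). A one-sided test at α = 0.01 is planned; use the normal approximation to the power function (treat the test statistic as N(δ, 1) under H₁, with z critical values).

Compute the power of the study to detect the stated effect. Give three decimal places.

Power ≈ 0.488

Noncentrality parameter: δ = d·√(n/2) = 0.43 × √(57/2) = 2.2956
One-sided α = 0.01 → critical value z_{0.01} = 2.326.
Power = Φ(δ − 2.326) = Φ(-0.031) = 0.4877.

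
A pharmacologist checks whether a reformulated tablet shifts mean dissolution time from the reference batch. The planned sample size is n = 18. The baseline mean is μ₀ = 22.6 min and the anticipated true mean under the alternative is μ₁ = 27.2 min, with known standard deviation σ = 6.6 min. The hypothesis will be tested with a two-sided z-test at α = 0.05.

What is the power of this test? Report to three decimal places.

Power ≈ 0.841

Standardized effect: d = |μ₁ − μ₀| / σ = |27.2 − 22.6| / 6.6 = 0.6970
Noncentrality parameter: δ = d·√n = 0.6970 × √18 = 2.9570
Two-sided α = 0.05 → critical value z_{0.025} = 1.960.
Power = Φ(δ − 1.960) + Φ(−δ − 1.960) = Φ(0.997) + Φ(-4.917) = 0.8406 + 0.0000 = 0.8406.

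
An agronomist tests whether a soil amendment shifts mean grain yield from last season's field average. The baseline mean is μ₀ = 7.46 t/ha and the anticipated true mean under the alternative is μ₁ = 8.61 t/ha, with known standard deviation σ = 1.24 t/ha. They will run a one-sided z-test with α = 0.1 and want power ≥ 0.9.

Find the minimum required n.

n = 8

Standardized effect: d = |μ₁ − μ₀| / σ = |8.61 − 7.46| / 1.24 = 0.9274
For power 0.9 need Φ(δ − z_{0.1}) = 0.9, so δ = z_{0.1} + z_{0.10} = 1.282 + 1.282 = 2.563.
δ = d·√n ⇒ n = (δ/d)² = (2.563 / 0.9274)² = 7.64.
Rounding up, n = 8.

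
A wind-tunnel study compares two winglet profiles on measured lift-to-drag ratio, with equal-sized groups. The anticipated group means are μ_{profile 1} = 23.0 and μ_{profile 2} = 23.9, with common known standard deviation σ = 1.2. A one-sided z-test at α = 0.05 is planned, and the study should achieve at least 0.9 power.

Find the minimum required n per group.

Standardized effect: d = |μ_{profile 1} − μ_{profile 2}| / σ = |23.0 − 23.9| / 1.2 = 0.7500
Set Φ(δ − 1.645) = 0.9; then δ − 1.645 = Φ⁻¹(0.9) = 1.282, giving δ = 2.926.
δ = d·√(n/2) ⇒ n = 2(δ/d)² = 2 × (2.926 / 0.7500)² = 30.45.
Round up to the next whole unit.

n = 31 per group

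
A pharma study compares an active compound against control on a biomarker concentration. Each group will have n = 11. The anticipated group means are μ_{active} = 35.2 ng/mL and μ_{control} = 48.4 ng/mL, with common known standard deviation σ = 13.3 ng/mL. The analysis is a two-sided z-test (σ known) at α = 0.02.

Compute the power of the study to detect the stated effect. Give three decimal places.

Standardized effect: d = |μ_{active} − μ_{control}| / σ = |35.2 − 48.4| / 13.3 = 0.9925
Noncentrality parameter: δ = d·√(n/2) = 0.9925 × √(11/2) = 2.3276
Two-sided α = 0.02 → critical value z_{0.01} = 2.326.
Power = Φ(δ − 2.326) + Φ(−δ − 2.326) = Φ(0.001) + Φ(-4.654) = 0.5005 + 0.0000 = 0.5005.

Power ≈ 0.500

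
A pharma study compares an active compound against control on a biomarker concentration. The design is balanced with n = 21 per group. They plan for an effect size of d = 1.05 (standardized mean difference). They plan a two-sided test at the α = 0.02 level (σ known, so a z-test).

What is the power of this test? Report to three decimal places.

Noncentrality parameter: λ = d·√(n/2) = 1.05 × √(21/2) = 3.4024
Critical value for a two-sided test at α = 0.02: z_{α/2} = 2.326.
Power = Φ(λ − 2.326) + Φ(−λ − 2.326) = Φ(1.076) + Φ(-5.729) = 0.8590 + 0.0000 = 0.8590.

Power ≈ 0.859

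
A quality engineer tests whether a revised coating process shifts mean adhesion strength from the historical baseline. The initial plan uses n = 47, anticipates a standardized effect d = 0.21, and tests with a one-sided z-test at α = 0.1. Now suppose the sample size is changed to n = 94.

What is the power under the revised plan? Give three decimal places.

Power ≈ 0.775

With n = 94: δ = d·√n = 0.21 × √94 = 2.0360. Critical value z_{0.1} = 1.282.
Revised power = P(Z > 1.282 − δ) = Φ(0.754) = 0.7747.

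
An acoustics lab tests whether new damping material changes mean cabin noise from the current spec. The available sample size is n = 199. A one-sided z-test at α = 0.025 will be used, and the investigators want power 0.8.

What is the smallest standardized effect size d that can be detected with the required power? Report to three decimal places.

Need Φ(δ − 1.960) = 0.8, so δ = 1.960 + 0.842 = 2.802.
δ = d·√n ⇒ d = δ/√n = 2.802/√199 = 0.1986.

d ≈ 0.199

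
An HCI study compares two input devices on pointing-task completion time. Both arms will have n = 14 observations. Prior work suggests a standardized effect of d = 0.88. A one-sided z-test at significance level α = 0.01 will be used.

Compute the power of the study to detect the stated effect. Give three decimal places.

Noncentrality parameter: δ = d·√(n/2) = 0.88 × √(14/2) = 2.3283
Critical value for a one-sided test at α = 0.01: z_α = 2.326.
Power = P(Z > 2.326 − δ) = Φ(0.002) = 0.5008.

Power ≈ 0.501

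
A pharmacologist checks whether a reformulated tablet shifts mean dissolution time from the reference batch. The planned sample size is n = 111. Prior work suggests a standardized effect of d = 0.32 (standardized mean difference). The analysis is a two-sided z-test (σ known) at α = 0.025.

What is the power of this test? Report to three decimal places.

Noncentrality parameter: δ = d·√n = 0.32 × √111 = 3.3714
Critical value for a two-sided test at α = 0.025: z_{α/2} = 2.241.
Power = Φ(δ − 2.241) + Φ(−δ − 2.241) = Φ(1.130) + Φ(-5.613) = 0.8708 + 0.0000 = 0.8708.

Power ≈ 0.871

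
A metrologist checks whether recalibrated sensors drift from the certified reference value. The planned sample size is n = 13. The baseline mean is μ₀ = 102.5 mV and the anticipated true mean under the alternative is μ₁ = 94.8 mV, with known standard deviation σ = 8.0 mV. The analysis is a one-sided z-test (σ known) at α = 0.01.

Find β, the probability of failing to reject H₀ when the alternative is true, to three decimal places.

β ≈ 0.126

Standardized effect: d = |μ₁ − μ₀| / σ = |94.8 − 102.5| / 8.0 = 0.9625
Noncentrality parameter: δ = d·√n = 0.9625 × √13 = 3.4703
One-sided α = 0.01 → critical value z_{0.01} = 2.326.
Power = Φ(δ − 2.326) = Φ(1.144) = 0.8737.
Type II error: β = 1 − power = 1 − 0.8737 = 0.1263.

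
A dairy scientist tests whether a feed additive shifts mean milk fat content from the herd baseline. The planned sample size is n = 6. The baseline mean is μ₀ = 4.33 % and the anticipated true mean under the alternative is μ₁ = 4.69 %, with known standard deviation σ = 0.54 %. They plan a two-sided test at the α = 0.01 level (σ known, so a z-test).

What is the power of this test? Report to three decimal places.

Standardized effect: d = |μ₁ − μ₀| / σ = |4.69 − 4.33| / 0.54 = 0.6667
Noncentrality parameter: δ = d·√n = 0.6667 × √6 = 1.6330
Two-sided α = 0.01 → critical value z_{0.005} = 2.576.
Power = Φ(δ − 2.576) + Φ(−δ − 2.576) = Φ(-0.943) + Φ(-4.209) = 0.1729 + 0.0000 = 0.1729.

Power ≈ 0.173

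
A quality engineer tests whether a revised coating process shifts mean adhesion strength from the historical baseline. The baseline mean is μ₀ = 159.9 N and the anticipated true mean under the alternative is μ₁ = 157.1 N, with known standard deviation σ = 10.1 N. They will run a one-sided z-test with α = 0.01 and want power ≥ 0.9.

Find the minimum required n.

n = 170

Standardized effect: d = |μ₁ − μ₀| / σ = |157.1 − 159.9| / 10.1 = 0.2772
For power 0.9 need Φ(δ − z_{0.01}) = 0.9, so δ = z_{0.01} + z_{0.10} = 2.326 + 1.282 = 3.608.
δ = d·√n ⇒ n = (δ/d)² = (3.608 / 0.2772)² = 169.37.
Round up to the next whole unit.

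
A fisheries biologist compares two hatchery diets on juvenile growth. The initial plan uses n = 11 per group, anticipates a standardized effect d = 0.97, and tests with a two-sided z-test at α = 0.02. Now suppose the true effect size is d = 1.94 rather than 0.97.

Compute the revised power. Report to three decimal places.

Power ≈ 0.987

With d = 1.94: δ = d·√(n/2) = 1.94 × √(11/2) = 4.5497. Critical value z_{0.01} = 2.326.
Revised power = Φ(δ − 2.326) + Φ(−δ − 2.326) = Φ(2.223) + Φ(-6.876) = 0.9869 + 0.0000 = 0.9869.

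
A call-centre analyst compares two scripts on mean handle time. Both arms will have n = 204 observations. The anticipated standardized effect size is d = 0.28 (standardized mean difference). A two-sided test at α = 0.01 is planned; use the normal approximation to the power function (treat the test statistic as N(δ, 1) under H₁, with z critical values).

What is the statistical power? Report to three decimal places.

Power ≈ 0.599

Noncentrality parameter: δ = d·√(n/2) = 0.28 × √(204/2) = 2.8279
Critical value for a two-sided test at α = 0.01: z_{α/2} = 2.576.
Power = Φ(δ − 2.576) + Φ(−δ − 2.576) = Φ(0.252) + Φ(-5.404) = 0.5995 + 0.0000 = 0.5995.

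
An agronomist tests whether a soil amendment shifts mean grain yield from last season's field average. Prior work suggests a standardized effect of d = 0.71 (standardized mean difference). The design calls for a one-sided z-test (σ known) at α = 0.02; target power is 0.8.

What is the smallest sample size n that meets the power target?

For power 0.8 need Φ(δ − z_{0.02}) = 0.8, so δ = z_{0.02} + z_{0.20} = 2.054 + 0.842 = 2.895.
δ = d·√n ⇒ n = (δ/d)² = (2.895 / 0.71)² = 16.63.
Rounding up, n = 17.

n = 17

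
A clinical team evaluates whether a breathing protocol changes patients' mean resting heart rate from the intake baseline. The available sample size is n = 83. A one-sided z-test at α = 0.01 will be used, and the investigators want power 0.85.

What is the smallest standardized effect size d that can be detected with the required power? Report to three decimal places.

d ≈ 0.369

Required noncentrality: δ = z_{0.01} + z_{0.15} = 2.326 + 1.036 = 3.363.
δ = d·√n ⇒ d = δ/√n = 3.363/√83 = 0.3691.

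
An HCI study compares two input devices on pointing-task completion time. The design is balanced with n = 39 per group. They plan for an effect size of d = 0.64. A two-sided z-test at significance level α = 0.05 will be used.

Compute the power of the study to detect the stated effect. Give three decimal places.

Power ≈ 0.807

Noncentrality parameter: δ = d·√(n/2) = 0.64 × √(39/2) = 2.8262
Critical value for a two-sided test at α = 0.05: z_{α/2} = 1.960.
Power = Φ(δ − 1.960) + Φ(−δ − 1.960) = Φ(0.866) + Φ(-4.786) = 0.8068 + 0.0000 = 0.8068.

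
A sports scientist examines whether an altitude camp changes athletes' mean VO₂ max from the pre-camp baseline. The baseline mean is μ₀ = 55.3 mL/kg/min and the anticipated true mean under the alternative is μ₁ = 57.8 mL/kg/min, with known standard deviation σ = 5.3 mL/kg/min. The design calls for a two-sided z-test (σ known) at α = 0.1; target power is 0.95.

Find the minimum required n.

n = 49

Standardized effect: d = |μ₁ − μ₀| / σ = |57.8 − 55.3| / 5.3 = 0.4717
For power 0.95 need Φ(δ − z_{0.05}) = 0.95, so δ = z_{0.05} + z_{0.05} = 1.645 + 1.645 = 3.290.
(For δ > 0 the lower-tail rejection region contributes negligibly to power, so the one-term inversion is standard.)
δ = d·√n ⇒ n = (δ/d)² = (3.290 / 0.4717)² = 48.64.
Round up to the next whole unit.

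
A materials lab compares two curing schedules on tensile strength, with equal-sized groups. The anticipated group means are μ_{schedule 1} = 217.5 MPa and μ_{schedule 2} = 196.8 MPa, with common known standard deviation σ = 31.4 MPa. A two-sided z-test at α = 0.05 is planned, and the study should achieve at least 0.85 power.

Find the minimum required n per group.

Standardized effect: d = |μ_{schedule 1} − μ_{schedule 2}| / σ = |217.5 − 196.8| / 31.4 = 0.6592
For power 0.85 need Φ(δ − z_{0.025}) = 0.85, so δ = z_{0.025} + z_{0.15} = 1.960 + 1.036 = 2.996.
(The Φ(−δ − z_{α/2}) term is vanishingly small for δ > 0 and is dropped in the standard sample-size formula.)
δ = d·√(n/2) ⇒ n = 2(δ/d)² = 2 × (2.996 / 0.6592)² = 41.32.
Round up to the next whole unit.

n = 42 per group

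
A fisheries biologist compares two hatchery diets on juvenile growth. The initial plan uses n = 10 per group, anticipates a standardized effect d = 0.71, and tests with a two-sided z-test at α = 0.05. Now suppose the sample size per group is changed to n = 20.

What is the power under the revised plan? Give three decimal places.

With n = 20 per group: δ = d·√(n/2) = 0.71 × √(20/2) = 2.2452. Critical value z_{0.025} = 1.960.
Revised power = Φ(δ − 1.960) + Φ(−δ − 1.960) = Φ(0.285) + Φ(-4.205) = 0.6123 + 0.0000 = 0.6123.

Power ≈ 0.612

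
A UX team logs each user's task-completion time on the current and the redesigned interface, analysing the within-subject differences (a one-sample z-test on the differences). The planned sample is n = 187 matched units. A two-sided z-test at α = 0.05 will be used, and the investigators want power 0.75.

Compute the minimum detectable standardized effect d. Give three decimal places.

Required noncentrality: δ = z_{0.025} + z_{0.25} = 1.960 + 0.674 = 2.634.
(Lower-tail contribution to power is negligible for δ > 0.)
δ = d·√n ⇒ d = δ/√n = 2.634/√187 = 0.1927.

d ≈ 0.193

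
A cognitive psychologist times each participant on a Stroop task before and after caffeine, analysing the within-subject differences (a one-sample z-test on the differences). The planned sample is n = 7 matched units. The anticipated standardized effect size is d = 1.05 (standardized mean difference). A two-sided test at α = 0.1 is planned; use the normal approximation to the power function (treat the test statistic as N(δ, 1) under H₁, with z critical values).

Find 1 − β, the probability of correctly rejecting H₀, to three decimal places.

Noncentrality parameter: δ = d·√n = 1.05 × √7 = 2.7780
Two-sided α = 0.1 → critical value z_{0.05} = 1.645.
Power = Φ(δ − 1.645) + Φ(−δ − 1.645) = Φ(1.133) + Φ(-4.423) = 0.8714 + 0.0000 = 0.8714.

Power ≈ 0.871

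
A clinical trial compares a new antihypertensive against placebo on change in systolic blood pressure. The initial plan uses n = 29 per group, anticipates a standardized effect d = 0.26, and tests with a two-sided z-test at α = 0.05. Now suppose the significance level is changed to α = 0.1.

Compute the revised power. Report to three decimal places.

δ = d·√(n/2) = 0.26 × √(29/2) = 0.9901 (unchanged). New critical value: z_{0.05} = 1.645.
Revised power = Φ(δ − 1.645) + Φ(−δ − 1.645) = Φ(-0.655) + Φ(-2.635) = 0.2563 + 0.0042 = 0.2605.

Power ≈ 0.261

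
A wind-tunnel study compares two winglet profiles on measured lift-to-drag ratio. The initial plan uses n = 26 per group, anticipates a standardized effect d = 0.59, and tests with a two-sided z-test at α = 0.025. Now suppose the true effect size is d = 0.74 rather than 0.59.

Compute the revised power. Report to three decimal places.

With d = 0.74: δ = d·√(n/2) = 0.74 × √(26/2) = 2.6681. Critical value z_{0.0125} = 2.241.
Revised power = Φ(δ − 2.241) + Φ(−δ − 2.241) = Φ(0.427) + Φ(-4.910) = 0.6652 + 0.0000 = 0.6652.

Power ≈ 0.665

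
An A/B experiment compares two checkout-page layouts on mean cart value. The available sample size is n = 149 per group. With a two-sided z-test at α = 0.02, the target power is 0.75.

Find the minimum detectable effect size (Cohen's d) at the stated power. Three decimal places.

Need Φ(δ − 2.326) = 0.75, so δ = 2.326 + 0.674 = 3.001.
(Lower-tail contribution to power is negligible for δ > 0.)
δ = d·√(n/2) ⇒ d = δ/√(n/2) = 3.001/√(149/2) = 0.3477.

d ≈ 0.348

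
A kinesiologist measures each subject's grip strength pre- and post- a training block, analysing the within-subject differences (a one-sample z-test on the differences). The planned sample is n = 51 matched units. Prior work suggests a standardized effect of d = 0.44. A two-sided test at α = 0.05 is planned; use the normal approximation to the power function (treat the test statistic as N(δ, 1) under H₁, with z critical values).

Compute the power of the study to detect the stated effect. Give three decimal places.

Noncentrality parameter: δ = d·√n = 0.44 × √51 = 3.1422
Critical value for a two-sided test at α = 0.05: z_{α/2} = 1.960.
Power = Φ(δ − 1.960) + Φ(−δ − 1.960) = Φ(1.182) + Φ(-5.102) = 0.8814 + 0.0000 = 0.8814.

Power ≈ 0.881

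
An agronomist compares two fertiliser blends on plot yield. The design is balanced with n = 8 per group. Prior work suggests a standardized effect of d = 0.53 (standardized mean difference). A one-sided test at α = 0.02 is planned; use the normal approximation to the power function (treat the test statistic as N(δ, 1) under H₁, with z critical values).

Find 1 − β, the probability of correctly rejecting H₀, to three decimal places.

Power ≈ 0.160

Noncentrality parameter: δ = d·√(n/2) = 0.53 × √(8/2) = 1.0600
One-sided α = 0.02 → critical value z_{0.02} = 2.054.
Power = P(Z > 2.054 − δ) = Φ(-0.994) = 0.1602.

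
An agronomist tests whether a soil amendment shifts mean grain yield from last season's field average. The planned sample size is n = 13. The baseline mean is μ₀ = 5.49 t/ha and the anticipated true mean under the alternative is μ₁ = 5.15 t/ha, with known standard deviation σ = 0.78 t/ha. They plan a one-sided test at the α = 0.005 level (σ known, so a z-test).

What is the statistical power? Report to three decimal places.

Standardized effect: d = |μ₁ − μ₀| / σ = |5.15 − 5.49| / 0.78 = 0.4359
Noncentrality parameter: δ = d·√n = 0.4359 × √13 = 1.5717
One-sided α = 0.005 → critical value z_{0.005} = 2.576.
Power = P(Z > 2.576 − δ) = Φ(-1.004) = 0.1576.

Power ≈ 0.158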